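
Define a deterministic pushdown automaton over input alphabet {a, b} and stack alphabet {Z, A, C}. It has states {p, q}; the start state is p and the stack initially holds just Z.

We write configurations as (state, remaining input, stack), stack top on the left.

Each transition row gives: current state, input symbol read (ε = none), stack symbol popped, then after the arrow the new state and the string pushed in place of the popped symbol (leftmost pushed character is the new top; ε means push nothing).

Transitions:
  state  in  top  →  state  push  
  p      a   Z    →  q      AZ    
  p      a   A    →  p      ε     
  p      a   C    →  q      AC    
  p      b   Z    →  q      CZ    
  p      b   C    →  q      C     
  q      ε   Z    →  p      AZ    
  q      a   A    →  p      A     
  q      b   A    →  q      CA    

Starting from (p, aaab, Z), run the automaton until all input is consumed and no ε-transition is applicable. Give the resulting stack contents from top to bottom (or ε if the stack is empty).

CZ

(p, aaab, Z) ⊢ (q, aab, AZ) ⊢ (p, ab, AZ) ⊢ (p, b, Z) ⊢ (q, ε, CZ)
All input consumed in state q with stack CZ.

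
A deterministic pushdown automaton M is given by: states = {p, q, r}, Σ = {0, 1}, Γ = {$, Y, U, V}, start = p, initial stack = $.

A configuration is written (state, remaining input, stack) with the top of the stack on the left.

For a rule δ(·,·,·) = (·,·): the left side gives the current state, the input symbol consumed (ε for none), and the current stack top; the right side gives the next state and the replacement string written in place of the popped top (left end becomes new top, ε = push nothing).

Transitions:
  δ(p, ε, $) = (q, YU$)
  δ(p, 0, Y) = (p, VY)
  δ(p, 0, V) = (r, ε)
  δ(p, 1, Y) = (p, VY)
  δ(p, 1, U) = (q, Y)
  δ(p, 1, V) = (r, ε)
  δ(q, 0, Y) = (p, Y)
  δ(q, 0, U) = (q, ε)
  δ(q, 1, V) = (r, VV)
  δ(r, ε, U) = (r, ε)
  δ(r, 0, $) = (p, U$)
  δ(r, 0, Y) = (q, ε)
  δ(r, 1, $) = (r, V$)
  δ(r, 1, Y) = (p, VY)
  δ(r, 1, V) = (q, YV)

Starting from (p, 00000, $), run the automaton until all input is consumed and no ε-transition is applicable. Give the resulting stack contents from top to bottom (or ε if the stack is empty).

(p, 00000, $)
  ε-move, top $: go to q, push YU$ → (q, 00000, YU$)
  read 0, top Y: go to p, push Y → (p, 0000, YU$)
  read 0, top Y: go to p, push VY → (p, 000, VYU$)
  read 0, top V: go to r, push ε → (r, 00, YU$)
  read 0, top Y: go to q, push ε → (q, 0, U$)
  read 0, top U: go to q, push ε → (q, ε, $)
All input consumed in state q with stack $.

$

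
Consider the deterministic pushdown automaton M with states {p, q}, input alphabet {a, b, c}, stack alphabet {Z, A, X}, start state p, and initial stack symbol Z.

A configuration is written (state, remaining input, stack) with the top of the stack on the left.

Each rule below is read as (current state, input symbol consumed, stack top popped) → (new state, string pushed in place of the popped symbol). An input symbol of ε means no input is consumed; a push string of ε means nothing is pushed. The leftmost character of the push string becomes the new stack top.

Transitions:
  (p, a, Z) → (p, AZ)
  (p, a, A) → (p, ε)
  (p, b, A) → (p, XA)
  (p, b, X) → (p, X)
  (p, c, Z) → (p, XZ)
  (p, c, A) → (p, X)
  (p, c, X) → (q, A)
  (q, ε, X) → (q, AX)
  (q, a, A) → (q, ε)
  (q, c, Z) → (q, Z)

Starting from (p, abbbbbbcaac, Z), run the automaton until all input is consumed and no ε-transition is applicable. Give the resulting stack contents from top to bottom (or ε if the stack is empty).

Z

(p, abbbbbbcaac, Z)
  read a, top Z: go to p, push AZ → (p, bbbbbbcaac, AZ)
  read b, top A: go to p, push XA → (p, bbbbbcaac, XAZ)
  read b, top X: go to p, push X → (p, bbbbcaac, XAZ)
  read b, top X: go to p, push X → (p, bbbcaac, XAZ)
  read b, top X: go to p, push X → (p, bbcaac, XAZ)
  read b, top X: go to p, push X → (p, bcaac, XAZ)
  read b, top X: go to p, push X → (p, caac, XAZ)
  read c, top X: go to q, push A → (q, aac, AAZ)
  read a, top A: go to q, push ε → (q, ac, AZ)
  read a, top A: go to q, push ε → (q, c, Z)
  read c, top Z: go to q, push Z → (q, ε, Z)
All input consumed in state q with stack Z.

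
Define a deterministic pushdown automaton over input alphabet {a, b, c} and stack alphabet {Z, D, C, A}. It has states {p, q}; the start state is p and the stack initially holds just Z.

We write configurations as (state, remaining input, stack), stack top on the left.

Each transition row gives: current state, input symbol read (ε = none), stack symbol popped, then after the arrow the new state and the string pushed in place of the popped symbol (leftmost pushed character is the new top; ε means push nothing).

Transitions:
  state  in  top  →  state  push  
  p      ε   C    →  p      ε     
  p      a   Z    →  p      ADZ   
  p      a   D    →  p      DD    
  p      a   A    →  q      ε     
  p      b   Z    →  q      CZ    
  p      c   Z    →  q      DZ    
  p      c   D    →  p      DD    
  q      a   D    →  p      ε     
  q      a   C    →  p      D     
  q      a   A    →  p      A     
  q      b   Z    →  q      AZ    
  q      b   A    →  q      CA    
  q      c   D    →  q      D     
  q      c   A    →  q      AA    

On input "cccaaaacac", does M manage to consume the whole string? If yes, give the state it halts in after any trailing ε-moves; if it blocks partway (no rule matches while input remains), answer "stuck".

q

(p, cccaaaacac, Z)
  read c, top Z: go to q, push DZ → (q, ccaaaacac, DZ)
  read c, top D: go to q, push D → (q, caaaacac, DZ)
  read c, top D: go to q, push D → (q, aaaacac, DZ)
  read a, top D: go to p, push ε → (p, aaacac, Z)
  read a, top Z: go to p, push ADZ → (p, aacac, ADZ)
  read a, top A: go to q, push ε → (q, acac, DZ)
  read a, top D: go to p, push ε → (p, cac, Z)
  read c, top Z: go to q, push DZ → (q, ac, DZ)
  read a, top D: go to p, push ε → (p, c, Z)
  read c, top Z: go to q, push DZ → (q, ε, DZ)
All input consumed; M is in state q.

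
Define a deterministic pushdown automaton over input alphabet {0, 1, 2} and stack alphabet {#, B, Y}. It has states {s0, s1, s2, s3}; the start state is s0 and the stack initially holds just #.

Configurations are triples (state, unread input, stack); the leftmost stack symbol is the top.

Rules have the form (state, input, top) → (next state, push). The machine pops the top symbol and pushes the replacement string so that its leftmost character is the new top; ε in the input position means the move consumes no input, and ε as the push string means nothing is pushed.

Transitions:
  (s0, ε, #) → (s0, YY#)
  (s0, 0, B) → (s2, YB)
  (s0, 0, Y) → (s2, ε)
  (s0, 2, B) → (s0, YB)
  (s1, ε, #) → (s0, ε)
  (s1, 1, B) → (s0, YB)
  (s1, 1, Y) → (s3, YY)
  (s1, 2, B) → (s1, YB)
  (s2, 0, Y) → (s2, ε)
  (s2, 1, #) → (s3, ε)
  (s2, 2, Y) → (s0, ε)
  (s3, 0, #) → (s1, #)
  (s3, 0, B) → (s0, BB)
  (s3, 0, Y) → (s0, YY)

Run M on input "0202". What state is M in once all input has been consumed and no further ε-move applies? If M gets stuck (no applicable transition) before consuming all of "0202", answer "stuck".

s0

(s0, 0202, #)
  ε-move, top #: go to s0, push YY# → (s0, 0202, YY#)
  read 0, top Y: go to s2, push ε → (s2, 202, Y#)
  read 2, top Y: go to s0, push ε → (s0, 02, #)
  ε-move, top #: go to s0, push YY# → (s0, 02, YY#)
  read 0, top Y: go to s2, push ε → (s2, 2, Y#)
  read 2, top Y: go to s0, push ε → (s0, ε, #)
  ε-move, top #: go to s0, push YY# → (s0, ε, YY#)
All input consumed; M is in state s0.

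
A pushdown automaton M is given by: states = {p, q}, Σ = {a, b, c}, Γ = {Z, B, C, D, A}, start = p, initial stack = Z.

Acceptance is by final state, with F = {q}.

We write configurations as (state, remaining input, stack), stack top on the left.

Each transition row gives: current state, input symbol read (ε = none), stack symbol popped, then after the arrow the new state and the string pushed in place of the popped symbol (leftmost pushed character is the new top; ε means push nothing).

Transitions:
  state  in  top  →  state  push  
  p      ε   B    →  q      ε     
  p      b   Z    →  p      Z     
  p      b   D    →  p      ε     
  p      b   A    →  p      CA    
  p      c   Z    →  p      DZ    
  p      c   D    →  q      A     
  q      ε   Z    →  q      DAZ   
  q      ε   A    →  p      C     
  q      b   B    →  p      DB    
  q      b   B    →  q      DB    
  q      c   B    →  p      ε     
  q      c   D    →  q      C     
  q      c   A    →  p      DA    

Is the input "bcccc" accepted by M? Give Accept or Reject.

One accepting computation: (p, bcccc, Z) ⊢ (p, cccc, Z) ⊢ (p, ccc, DZ) ⊢ (q, cc, AZ) ⊢ (p, c, DAZ) ⊢ (q, ε, AAZ)
All input consumed and state q ∈ F.

Accept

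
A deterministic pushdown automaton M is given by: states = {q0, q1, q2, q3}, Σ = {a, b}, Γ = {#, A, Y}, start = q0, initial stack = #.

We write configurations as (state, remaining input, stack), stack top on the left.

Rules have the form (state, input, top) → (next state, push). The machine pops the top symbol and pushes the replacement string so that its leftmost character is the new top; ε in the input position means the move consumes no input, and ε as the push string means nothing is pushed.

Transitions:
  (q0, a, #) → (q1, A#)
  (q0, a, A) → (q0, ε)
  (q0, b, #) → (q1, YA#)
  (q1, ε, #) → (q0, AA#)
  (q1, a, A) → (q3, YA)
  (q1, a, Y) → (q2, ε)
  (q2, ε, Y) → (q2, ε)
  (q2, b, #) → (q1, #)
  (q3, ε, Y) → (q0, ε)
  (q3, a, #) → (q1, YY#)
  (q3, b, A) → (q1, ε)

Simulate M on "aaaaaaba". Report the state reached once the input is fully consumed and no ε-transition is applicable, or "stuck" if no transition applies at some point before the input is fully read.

q2

(q0, aaaaaaba, #)
  read a, top #: go to q1, push A# → (q1, aaaaaba, A#)
  read a, top A: go to q3, push YA → (q3, aaaaba, YA#)
  ε-move, top Y: go to q0, push ε → (q0, aaaaba, A#)
  read a, top A: go to q0, push ε → (q0, aaaba, #)
  read a, top #: go to q1, push A# → (q1, aaba, A#)
  read a, top A: go to q3, push YA → (q3, aba, YA#)
  ε-move, top Y: go to q0, push ε → (q0, aba, A#)
  read a, top A: go to q0, push ε → (q0, ba, #)
  read b, top #: go to q1, push YA# → (q1, a, YA#)
  read a, top Y: go to q2, push ε → (q2, ε, A#)
All input consumed; M is in state q2.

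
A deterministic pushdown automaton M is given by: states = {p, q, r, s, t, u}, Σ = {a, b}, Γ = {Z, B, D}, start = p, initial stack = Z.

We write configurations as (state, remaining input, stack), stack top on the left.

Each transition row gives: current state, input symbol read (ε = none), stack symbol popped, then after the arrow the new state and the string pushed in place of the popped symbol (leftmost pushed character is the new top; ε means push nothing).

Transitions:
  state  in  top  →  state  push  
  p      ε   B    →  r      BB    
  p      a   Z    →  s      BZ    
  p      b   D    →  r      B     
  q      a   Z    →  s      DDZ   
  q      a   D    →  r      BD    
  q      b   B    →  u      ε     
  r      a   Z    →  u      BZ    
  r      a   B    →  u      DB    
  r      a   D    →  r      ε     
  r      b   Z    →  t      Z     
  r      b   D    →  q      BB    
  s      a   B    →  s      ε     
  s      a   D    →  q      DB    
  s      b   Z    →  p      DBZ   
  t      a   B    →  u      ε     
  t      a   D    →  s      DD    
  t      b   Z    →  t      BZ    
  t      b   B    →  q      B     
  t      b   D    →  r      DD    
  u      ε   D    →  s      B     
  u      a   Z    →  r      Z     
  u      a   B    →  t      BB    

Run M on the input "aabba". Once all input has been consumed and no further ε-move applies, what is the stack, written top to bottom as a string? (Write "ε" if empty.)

BBBZ

(p, aabba, Z)
  read a, top Z: go to s, push BZ → (s, abba, BZ)
  read a, top B: go to s, push ε → (s, bba, Z)
  read b, top Z: go to p, push DBZ → (p, ba, DBZ)
  read b, top D: go to r, push B → (r, a, BBZ)
  read a, top B: go to u, push DB → (u, ε, DBBZ)
  ε-move, top D: go to s, push B → (s, ε, BBBZ)
All input consumed in state s with stack BBBZ.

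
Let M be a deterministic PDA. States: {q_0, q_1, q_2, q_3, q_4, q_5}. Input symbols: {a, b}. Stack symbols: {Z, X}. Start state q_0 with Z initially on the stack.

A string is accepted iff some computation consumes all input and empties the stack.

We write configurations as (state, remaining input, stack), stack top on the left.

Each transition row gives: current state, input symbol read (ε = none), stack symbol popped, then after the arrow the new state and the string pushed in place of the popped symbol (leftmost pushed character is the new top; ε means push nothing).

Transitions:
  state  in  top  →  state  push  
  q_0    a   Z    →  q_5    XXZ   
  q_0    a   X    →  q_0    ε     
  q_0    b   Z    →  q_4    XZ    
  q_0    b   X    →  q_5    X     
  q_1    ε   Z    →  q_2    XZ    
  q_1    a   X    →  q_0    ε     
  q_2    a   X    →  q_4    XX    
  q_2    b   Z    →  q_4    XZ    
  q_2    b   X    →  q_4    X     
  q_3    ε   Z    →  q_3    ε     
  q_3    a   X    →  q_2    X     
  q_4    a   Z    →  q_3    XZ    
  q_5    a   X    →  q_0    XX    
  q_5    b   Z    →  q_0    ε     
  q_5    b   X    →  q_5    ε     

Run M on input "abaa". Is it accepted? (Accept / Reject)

(q_0, abaa, Z)
  read a, top Z: go to q_5, push XXZ → (q_5, baa, XXZ)
  read b, top X: go to q_5, push ε → (q_5, aa, XZ)
  read a, top X: go to q_0, push XX → (q_0, a, XXZ)
  read a, top X: go to q_0, push ε → (q_0, ε, XZ)
All input consumed; stack is XZ, not empty, and no further ε-move applies.

Reject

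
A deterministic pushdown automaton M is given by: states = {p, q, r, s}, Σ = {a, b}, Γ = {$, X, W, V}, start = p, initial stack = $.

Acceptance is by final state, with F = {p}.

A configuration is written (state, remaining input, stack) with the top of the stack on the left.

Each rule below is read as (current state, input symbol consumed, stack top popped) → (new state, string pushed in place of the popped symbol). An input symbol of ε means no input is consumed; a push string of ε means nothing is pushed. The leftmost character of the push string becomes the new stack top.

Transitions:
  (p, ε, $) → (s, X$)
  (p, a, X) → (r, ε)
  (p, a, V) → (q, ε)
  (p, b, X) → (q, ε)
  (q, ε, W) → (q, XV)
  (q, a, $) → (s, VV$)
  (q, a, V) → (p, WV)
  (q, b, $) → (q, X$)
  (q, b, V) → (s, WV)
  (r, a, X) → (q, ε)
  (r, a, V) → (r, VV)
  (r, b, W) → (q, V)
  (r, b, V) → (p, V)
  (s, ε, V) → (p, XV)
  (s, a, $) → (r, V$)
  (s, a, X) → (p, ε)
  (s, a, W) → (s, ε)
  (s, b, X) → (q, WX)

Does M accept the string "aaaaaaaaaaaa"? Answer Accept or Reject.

Accept

(p, aaaaaaaaaaaa, $)
  ε-move, top $: go to s, push X$ → (s, aaaaaaaaaaaa, X$)
  read a, top X: go to p, push ε → (p, aaaaaaaaaaa, $)
  ε-move, top $: go to s, push X$ → (s, aaaaaaaaaaa, X$)
  read a, top X: go to p, push ε → (p, aaaaaaaaaa, $)
  ε-move, top $: go to s, push X$ → (s, aaaaaaaaaa, X$)
  read a, top X: go to p, push ε → (p, aaaaaaaaa, $)
  ε-move, top $: go to s, push X$ → (s, aaaaaaaaa, X$)
  read a, top X: go to p, push ε → (p, aaaaaaaa, $)
  ε-move, top $: go to s, push X$ → (s, aaaaaaaa, X$)
  read a, top X: go to p, push ε → (p, aaaaaaa, $)
  ε-move, top $: go to s, push X$ → (s, aaaaaaa, X$)
  read a, top X: go to p, push ε → (p, aaaaaa, $)
  ε-move, top $: go to s, push X$ → (s, aaaaaa, X$)
  read a, top X: go to p, push ε → (p, aaaaa, $)
  ε-move, top $: go to s, push X$ → (s, aaaaa, X$)
  read a, top X: go to p, push ε → (p, aaaa, $)
  ε-move, top $: go to s, push X$ → (s, aaaa, X$)
  read a, top X: go to p, push ε → (p, aaa, $)
  ε-move, top $: go to s, push X$ → (s, aaa, X$)
  read a, top X: go to p, push ε → (p, aa, $)
  ε-move, top $: go to s, push X$ → (s, aa, X$)
  read a, top X: go to p, push ε → (p, a, $)
  ε-move, top $: go to s, push X$ → (s, a, X$)
  read a, top X: go to p, push ε → (p, ε, $)
All input consumed; state p ∈ F.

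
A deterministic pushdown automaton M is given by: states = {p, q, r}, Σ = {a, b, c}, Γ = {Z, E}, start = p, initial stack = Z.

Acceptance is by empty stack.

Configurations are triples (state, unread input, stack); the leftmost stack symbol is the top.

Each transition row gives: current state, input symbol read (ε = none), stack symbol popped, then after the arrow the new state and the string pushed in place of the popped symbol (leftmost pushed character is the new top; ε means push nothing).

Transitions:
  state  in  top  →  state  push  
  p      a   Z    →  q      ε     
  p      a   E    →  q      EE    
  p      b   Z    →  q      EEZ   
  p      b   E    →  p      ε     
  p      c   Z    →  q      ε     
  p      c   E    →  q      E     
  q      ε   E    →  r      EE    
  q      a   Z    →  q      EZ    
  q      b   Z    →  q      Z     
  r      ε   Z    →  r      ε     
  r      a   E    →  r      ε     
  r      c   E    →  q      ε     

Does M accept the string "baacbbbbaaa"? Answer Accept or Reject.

(p, baacbbbbaaa, Z)
  read b, top Z: go to q, push EEZ → (q, aacbbbbaaa, EEZ)
  ε-move, top E: go to r, push EE → (r, aacbbbbaaa, EEEZ)
  read a, top E: go to r, push ε → (r, acbbbbaaa, EEZ)
  read a, top E: go to r, push ε → (r, cbbbbaaa, EZ)
  read c, top E: go to q, push ε → (q, bbbbaaa, Z)
  read b, top Z: go to q, push Z → (q, bbbaaa, Z)
  read b, top Z: go to q, push Z → (q, bbaaa, Z)
  read b, top Z: go to q, push Z → (q, baaa, Z)
  read b, top Z: go to q, push Z → (q, aaa, Z)
  read a, top Z: go to q, push EZ → (q, aa, EZ)
  ε-move, top E: go to r, push EE → (r, aa, EEZ)
  read a, top E: go to r, push ε → (r, a, EZ)
  read a, top E: go to r, push ε → (r, ε, Z)
  ε-move, top Z: go to r, push ε → (r, ε, ε)
All input consumed and the stack is empty.

Accept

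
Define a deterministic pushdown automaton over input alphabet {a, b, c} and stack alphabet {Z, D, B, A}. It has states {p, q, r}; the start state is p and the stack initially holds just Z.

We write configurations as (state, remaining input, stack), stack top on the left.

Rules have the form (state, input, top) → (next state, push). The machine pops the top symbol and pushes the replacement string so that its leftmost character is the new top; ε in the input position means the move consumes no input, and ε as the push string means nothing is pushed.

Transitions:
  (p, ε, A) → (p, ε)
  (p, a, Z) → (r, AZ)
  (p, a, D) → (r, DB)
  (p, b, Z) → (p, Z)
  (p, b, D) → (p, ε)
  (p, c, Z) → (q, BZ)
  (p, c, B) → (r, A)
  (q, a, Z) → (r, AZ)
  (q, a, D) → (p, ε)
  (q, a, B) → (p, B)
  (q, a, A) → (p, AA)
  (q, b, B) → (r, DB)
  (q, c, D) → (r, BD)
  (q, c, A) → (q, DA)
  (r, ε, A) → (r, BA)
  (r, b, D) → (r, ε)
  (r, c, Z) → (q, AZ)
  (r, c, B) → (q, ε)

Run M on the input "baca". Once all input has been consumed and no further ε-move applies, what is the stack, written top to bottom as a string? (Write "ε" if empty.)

Z

(p, baca, Z) ⊢ (p, aca, Z) ⊢ (r, ca, AZ) ⊢ (r, ca, BAZ) ⊢ (q, a, AZ) ⊢ (p, ε, AAZ) ⊢ (p, ε, AZ) ⊢ (p, ε, Z)
All input consumed in state p with stack Z.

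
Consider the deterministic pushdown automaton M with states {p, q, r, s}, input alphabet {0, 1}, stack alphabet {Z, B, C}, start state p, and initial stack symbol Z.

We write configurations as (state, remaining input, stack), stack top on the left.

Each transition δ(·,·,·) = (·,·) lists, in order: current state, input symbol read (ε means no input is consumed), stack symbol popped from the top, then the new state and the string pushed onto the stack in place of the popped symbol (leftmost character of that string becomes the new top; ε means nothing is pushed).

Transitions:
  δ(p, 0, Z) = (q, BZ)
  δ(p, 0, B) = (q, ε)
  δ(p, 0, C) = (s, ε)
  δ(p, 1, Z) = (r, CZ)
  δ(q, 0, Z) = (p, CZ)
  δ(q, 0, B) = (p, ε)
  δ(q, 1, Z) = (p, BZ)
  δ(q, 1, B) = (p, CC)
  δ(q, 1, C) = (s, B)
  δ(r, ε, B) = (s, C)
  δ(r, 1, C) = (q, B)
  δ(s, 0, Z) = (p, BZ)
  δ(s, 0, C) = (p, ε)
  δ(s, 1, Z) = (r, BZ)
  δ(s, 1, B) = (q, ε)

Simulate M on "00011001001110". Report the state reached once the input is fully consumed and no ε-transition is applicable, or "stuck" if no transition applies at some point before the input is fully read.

stuck

(p, 00011001001110, Z) ⊢ (q, 0011001001110, BZ) ⊢ (p, 011001001110, Z) ⊢ (q, 11001001110, BZ) ⊢ (p, 1001001110, CCZ)
No transition for (p, 1, top C); M blocks with input 1001001110 remaining.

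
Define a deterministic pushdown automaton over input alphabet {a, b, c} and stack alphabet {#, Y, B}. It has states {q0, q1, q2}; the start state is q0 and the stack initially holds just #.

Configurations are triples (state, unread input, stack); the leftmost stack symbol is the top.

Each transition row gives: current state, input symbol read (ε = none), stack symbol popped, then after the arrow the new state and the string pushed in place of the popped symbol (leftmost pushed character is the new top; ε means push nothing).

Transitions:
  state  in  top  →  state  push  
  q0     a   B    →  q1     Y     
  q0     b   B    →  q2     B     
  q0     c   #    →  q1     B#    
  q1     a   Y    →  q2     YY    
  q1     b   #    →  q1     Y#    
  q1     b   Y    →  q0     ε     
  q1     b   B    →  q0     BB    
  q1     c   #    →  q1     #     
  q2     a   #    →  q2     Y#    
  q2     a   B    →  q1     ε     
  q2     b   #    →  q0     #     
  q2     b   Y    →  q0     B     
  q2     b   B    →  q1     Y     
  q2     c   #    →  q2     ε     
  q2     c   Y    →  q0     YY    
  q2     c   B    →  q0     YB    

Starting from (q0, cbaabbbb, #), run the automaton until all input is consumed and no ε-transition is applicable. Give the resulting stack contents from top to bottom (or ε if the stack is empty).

YB#

(q0, cbaabbbb, #) ⊢ (q1, baabbbb, B#) ⊢ (q0, aabbbb, BB#) ⊢ (q1, abbbb, YB#) ⊢ (q2, bbbb, YYB#) ⊢ (q0, bbb, BYB#) ⊢ (q2, bb, BYB#) ⊢ (q1, b, YYB#) ⊢ (q0, ε, YB#)
All input consumed in state q0 with stack YB#.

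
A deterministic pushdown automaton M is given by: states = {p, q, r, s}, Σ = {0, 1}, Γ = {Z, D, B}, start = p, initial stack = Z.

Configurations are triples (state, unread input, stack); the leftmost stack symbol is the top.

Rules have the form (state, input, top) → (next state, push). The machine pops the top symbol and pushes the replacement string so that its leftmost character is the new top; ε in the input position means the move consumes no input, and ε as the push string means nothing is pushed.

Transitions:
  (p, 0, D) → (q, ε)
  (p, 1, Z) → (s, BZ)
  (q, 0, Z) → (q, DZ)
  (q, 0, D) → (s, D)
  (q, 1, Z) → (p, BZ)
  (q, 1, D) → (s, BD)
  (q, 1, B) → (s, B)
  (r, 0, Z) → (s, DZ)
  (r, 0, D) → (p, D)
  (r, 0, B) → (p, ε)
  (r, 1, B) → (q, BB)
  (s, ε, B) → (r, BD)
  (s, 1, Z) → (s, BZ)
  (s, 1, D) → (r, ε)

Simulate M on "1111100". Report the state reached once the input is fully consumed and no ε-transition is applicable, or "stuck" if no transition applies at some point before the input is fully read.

(p, 1111100, Z)
  read 1, top Z: go to s, push BZ → (s, 111100, BZ)
  ε-move, top B: go to r, push BD → (r, 111100, BDZ)
  read 1, top B: go to q, push BB → (q, 11100, BBDZ)
  read 1, top B: go to s, push B → (s, 1100, BBDZ)
  ε-move, top B: go to r, push BD → (r, 1100, BDBDZ)
  read 1, top B: go to q, push BB → (q, 100, BBDBDZ)
  read 1, top B: go to s, push B → (s, 00, BBDBDZ)
  ε-move, top B: go to r, push BD → (r, 00, BDBDBDZ)
  read 0, top B: go to p, push ε → (p, 0, DBDBDZ)
  read 0, top D: go to q, push ε → (q, ε, BDBDZ)
All input consumed; M is in state q.

q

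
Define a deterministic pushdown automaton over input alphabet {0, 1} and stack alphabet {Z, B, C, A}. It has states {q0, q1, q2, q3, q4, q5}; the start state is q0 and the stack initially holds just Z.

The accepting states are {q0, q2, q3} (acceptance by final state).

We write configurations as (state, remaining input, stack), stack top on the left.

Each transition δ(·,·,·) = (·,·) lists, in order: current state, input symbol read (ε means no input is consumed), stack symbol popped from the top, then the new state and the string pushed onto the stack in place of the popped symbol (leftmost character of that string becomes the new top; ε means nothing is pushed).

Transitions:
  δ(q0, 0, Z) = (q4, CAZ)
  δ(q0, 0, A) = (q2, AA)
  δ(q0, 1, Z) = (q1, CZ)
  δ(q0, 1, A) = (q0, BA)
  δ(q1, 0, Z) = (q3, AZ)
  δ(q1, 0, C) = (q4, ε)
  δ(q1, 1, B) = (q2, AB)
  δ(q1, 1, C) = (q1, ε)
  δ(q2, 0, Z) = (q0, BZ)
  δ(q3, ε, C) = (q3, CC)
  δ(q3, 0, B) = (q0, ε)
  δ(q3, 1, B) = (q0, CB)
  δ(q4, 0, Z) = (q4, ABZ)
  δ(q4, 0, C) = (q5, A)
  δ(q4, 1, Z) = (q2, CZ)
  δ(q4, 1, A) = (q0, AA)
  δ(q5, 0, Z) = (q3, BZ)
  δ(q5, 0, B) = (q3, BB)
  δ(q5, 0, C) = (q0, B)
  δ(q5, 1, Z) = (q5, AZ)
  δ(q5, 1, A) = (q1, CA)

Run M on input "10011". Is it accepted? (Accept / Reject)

Accept

(q0, 10011, Z)
  read 1, top Z: go to q1, push CZ → (q1, 0011, CZ)
  read 0, top C: go to q4, push ε → (q4, 011, Z)
  read 0, top Z: go to q4, push ABZ → (q4, 11, ABZ)
  read 1, top A: go to q0, push AA → (q0, 1, AABZ)
  read 1, top A: go to q0, push BA → (q0, ε, BAABZ)
All input consumed; state q0 ∈ F.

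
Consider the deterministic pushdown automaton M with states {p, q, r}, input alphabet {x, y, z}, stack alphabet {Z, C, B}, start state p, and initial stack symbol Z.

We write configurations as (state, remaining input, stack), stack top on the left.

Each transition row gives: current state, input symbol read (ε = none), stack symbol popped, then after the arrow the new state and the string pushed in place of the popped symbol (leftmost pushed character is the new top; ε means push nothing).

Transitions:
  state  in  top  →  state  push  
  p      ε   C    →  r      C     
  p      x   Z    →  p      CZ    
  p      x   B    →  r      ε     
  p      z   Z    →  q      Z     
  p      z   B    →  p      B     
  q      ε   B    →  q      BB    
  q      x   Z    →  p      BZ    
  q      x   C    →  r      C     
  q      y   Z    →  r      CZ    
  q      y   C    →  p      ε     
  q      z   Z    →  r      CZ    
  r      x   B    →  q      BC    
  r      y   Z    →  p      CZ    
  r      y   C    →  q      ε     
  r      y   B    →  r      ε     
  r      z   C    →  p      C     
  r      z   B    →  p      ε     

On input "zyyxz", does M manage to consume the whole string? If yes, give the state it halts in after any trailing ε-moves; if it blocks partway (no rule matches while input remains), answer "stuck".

(p, zyyxz, Z)
  read z, top Z: go to q, push Z → (q, yyxz, Z)
  read y, top Z: go to r, push CZ → (r, yxz, CZ)
  read y, top C: go to q, push ε → (q, xz, Z)
  read x, top Z: go to p, push BZ → (p, z, BZ)
  read z, top B: go to p, push B → (p, ε, BZ)
All input consumed; M is in state p.

p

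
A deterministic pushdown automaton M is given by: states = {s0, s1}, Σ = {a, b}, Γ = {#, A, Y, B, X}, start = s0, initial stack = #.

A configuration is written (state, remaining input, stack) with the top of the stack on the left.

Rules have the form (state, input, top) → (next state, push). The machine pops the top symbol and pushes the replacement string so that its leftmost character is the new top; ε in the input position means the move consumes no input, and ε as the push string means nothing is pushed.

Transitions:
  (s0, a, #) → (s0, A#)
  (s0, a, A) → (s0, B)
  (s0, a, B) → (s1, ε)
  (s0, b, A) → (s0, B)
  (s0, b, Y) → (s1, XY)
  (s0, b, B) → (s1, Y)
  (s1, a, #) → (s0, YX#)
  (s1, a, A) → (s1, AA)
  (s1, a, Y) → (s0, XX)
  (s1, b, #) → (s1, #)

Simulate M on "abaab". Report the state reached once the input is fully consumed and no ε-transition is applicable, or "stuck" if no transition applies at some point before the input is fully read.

s1

(s0, abaab, #)
  read a, top #: go to s0, push A# → (s0, baab, A#)
  read b, top A: go to s0, push B → (s0, aab, B#)
  read a, top B: go to s1, push ε → (s1, ab, #)
  read a, top #: go to s0, push YX# → (s0, b, YX#)
  read b, top Y: go to s1, push XY → (s1, ε, XYX#)
All input consumed; M is in state s1.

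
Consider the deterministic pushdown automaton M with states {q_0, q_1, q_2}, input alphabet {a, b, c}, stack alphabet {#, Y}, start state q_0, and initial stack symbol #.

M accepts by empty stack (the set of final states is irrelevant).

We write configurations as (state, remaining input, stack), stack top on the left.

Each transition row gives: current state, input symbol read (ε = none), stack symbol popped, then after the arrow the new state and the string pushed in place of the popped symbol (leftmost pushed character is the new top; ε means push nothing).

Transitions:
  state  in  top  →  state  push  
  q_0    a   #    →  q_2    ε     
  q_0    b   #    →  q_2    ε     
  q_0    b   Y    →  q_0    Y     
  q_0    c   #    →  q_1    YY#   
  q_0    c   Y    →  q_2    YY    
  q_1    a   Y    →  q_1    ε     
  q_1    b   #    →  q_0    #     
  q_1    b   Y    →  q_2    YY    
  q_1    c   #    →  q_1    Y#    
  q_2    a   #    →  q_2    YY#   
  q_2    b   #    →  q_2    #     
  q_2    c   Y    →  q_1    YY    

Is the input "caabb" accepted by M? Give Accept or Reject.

(q_0, caabb, #)
  read c, top #: go to q_1, push YY# → (q_1, aabb, YY#)
  read a, top Y: go to q_1, push ε → (q_1, abb, Y#)
  read a, top Y: go to q_1, push ε → (q_1, bb, #)
  read b, top #: go to q_0, push # → (q_0, b, #)
  read b, top #: go to q_2, push ε → (q_2, ε, ε)
All input consumed and the stack is empty.

Accept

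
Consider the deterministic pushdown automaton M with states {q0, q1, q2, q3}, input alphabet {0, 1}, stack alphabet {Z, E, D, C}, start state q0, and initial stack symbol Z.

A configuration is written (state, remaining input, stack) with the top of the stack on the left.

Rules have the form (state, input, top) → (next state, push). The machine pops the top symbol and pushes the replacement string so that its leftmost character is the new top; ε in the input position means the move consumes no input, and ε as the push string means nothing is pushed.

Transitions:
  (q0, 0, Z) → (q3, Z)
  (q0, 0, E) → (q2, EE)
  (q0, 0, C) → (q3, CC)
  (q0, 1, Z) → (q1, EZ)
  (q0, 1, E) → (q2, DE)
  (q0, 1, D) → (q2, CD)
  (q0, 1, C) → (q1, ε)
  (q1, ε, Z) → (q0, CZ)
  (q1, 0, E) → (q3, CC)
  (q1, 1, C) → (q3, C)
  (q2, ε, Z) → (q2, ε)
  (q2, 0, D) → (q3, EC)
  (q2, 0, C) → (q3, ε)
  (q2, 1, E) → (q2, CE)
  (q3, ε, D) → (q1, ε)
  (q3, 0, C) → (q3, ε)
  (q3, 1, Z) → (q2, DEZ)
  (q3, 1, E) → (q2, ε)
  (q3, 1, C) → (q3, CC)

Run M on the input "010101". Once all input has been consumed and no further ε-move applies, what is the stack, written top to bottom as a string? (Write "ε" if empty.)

(q0, 010101, Z) ⊢ (q3, 10101, Z) ⊢ (q2, 0101, DEZ) ⊢ (q3, 101, ECEZ) ⊢ (q2, 01, CEZ) ⊢ (q3, 1, EZ) ⊢ (q2, ε, Z) ⊢ (q2, ε, ε)
All input consumed in state q2 with stack ε.

ε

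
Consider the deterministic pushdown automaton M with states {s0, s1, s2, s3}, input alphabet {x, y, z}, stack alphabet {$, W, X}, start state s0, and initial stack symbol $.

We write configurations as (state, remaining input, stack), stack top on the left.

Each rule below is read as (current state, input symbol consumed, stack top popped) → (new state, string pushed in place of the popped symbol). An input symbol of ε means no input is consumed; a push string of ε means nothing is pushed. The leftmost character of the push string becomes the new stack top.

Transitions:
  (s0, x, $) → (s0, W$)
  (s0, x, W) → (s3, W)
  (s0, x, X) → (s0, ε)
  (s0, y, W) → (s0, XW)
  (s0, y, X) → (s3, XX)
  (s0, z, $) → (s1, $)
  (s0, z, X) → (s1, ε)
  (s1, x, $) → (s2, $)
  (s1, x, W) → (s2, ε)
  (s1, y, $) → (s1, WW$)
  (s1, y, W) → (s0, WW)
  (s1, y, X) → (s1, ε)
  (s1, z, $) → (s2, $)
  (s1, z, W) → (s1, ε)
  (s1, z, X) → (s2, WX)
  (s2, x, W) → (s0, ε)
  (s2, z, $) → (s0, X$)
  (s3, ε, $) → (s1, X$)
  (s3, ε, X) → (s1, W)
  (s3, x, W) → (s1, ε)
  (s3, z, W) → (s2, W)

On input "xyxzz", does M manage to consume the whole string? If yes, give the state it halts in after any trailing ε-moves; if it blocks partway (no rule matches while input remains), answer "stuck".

stuck

(s0, xyxzz, $) ⊢ (s0, yxzz, W$) ⊢ (s0, xzz, XW$) ⊢ (s0, zz, W$)
No transition for (s0, z, top W); M blocks with input zz remaining.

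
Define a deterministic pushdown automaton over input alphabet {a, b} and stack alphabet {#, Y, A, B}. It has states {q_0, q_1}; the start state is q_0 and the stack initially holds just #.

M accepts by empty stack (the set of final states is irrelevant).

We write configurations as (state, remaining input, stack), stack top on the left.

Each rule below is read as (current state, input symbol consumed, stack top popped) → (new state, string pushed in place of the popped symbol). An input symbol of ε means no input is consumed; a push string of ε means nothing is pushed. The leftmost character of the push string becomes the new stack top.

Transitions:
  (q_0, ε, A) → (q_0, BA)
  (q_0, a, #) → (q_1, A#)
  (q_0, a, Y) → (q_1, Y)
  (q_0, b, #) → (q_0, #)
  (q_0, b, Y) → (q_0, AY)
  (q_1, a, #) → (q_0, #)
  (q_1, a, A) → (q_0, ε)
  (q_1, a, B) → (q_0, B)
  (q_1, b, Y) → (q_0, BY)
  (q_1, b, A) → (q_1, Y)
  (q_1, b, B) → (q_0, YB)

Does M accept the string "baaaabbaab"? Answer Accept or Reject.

(q_0, baaaabbaab, #) ⊢ (q_0, aaaabbaab, #) ⊢ (q_1, aaabbaab, A#) ⊢ (q_0, aabbaab, #) ⊢ (q_1, abbaab, A#) ⊢ (q_0, bbaab, #) ⊢ (q_0, baab, #) ⊢ (q_0, aab, #) ⊢ (q_1, ab, A#) ⊢ (q_0, b, #) ⊢ (q_0, ε, #)
All input consumed; stack is #, not empty, and no further ε-move applies.

Reject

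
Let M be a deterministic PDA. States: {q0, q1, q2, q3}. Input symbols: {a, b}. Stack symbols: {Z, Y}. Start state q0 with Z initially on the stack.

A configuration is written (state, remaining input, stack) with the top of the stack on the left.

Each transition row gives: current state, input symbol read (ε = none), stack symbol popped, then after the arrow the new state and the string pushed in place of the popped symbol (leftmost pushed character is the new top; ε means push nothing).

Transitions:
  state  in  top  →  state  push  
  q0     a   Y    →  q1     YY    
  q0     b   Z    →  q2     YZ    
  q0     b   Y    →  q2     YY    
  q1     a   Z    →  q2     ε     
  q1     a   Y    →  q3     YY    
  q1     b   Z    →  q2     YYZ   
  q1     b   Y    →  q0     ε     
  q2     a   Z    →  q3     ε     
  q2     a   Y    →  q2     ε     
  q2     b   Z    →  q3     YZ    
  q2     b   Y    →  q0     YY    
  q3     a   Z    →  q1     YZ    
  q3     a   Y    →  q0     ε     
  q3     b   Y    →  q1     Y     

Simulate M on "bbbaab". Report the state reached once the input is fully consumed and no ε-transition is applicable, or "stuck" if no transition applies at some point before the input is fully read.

q0

(q0, bbbaab, Z)
  read b, top Z: go to q2, push YZ → (q2, bbaab, YZ)
  read b, top Y: go to q0, push YY → (q0, baab, YYZ)
  read b, top Y: go to q2, push YY → (q2, aab, YYYZ)
  read a, top Y: go to q2, push ε → (q2, ab, YYZ)
  read a, top Y: go to q2, push ε → (q2, b, YZ)
  read b, top Y: go to q0, push YY → (q0, ε, YYZ)
All input consumed; M is in state q0.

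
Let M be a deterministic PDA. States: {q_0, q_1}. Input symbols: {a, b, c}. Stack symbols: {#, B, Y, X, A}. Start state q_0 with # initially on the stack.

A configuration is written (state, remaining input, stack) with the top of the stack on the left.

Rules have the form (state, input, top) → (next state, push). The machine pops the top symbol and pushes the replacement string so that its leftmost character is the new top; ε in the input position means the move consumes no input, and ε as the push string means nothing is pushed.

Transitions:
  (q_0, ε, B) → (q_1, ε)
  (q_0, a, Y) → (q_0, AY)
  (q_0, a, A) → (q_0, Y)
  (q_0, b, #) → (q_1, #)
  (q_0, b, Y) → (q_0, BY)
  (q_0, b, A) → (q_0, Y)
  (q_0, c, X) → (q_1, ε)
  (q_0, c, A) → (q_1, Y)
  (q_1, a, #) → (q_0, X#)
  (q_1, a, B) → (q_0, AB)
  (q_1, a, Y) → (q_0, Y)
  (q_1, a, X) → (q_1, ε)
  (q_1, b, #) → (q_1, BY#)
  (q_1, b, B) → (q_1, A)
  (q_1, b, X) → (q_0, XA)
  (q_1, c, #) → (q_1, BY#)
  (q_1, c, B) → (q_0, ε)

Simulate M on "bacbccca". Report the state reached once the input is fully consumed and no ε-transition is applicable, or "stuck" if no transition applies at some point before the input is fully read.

stuck

(q_0, bacbccca, #) ⊢ (q_1, acbccca, #) ⊢ (q_0, cbccca, X#) ⊢ (q_1, bccca, #) ⊢ (q_1, ccca, BY#) ⊢ (q_0, cca, Y#)
No transition for (q_0, c, top Y); M blocks with input cca remaining.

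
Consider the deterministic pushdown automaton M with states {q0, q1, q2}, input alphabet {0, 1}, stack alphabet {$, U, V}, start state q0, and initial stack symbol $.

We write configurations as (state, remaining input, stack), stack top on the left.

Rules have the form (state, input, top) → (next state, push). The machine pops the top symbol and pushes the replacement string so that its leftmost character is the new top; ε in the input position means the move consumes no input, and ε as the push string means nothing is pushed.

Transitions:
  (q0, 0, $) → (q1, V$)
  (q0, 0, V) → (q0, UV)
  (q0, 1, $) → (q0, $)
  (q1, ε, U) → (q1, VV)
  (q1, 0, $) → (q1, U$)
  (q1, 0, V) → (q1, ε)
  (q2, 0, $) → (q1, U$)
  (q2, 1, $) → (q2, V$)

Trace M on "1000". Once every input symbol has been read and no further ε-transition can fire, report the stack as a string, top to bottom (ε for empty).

(q0, 1000, $) ⊢ (q0, 000, $) ⊢ (q1, 00, V$) ⊢ (q1, 0, $) ⊢ (q1, ε, U$) ⊢ (q1, ε, VV$)
All input consumed in state q1 with stack VV$.

VV$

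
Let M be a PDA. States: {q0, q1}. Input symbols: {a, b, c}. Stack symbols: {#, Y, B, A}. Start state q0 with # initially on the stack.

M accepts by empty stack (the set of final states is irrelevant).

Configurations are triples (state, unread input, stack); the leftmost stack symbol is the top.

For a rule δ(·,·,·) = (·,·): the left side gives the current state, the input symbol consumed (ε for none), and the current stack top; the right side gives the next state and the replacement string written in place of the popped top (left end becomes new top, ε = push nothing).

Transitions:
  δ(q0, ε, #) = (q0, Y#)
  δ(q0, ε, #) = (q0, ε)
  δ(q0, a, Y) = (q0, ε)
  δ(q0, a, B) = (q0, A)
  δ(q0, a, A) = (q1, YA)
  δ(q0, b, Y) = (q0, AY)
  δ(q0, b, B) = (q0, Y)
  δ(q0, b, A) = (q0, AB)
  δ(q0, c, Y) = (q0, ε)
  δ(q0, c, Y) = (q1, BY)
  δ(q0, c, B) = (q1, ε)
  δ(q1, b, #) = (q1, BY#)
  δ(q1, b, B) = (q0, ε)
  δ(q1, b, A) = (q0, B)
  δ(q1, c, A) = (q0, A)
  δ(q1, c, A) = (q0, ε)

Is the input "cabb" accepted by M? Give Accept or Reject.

No computation consumes all input and empties the stack.

Reject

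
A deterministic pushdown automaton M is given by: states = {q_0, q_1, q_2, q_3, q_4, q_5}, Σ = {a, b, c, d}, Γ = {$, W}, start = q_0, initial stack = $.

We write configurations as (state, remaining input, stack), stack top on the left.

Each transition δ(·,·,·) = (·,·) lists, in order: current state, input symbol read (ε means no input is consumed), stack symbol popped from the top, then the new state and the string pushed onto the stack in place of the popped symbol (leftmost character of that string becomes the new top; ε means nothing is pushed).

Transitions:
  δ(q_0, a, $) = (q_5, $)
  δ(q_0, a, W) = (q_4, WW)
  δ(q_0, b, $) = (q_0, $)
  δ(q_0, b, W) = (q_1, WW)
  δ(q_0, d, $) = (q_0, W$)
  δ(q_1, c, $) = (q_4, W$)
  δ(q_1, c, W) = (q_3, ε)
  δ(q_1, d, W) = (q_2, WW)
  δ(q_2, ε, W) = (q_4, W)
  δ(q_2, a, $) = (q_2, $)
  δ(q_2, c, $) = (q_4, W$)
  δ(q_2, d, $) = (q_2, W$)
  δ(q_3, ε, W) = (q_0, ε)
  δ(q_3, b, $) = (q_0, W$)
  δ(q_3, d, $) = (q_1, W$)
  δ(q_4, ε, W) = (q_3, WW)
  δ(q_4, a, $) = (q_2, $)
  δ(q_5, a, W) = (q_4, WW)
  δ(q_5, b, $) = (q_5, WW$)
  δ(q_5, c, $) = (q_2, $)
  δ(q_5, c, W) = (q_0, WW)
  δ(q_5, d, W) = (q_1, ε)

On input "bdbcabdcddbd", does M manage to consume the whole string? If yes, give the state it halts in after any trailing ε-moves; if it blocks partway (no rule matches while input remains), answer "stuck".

q_0

(q_0, bdbcabdcddbd, $)
  read b, top $: go to q_0, push $ → (q_0, dbcabdcddbd, $)
  read d, top $: go to q_0, push W$ → (q_0, bcabdcddbd, W$)
  read b, top W: go to q_1, push WW → (q_1, cabdcddbd, WW$)
  read c, top W: go to q_3, push ε → (q_3, abdcddbd, W$)
  ε-move, top W: go to q_0, push ε → (q_0, abdcddbd, $)
  read a, top $: go to q_5, push $ → (q_5, bdcddbd, $)
  read b, top $: go to q_5, push WW$ → (q_5, dcddbd, WW$)
  read d, top W: go to q_1, push ε → (q_1, cddbd, W$)
  read c, top W: go to q_3, push ε → (q_3, ddbd, $)
  read d, top $: go to q_1, push W$ → (q_1, dbd, W$)
  read d, top W: go to q_2, push WW → (q_2, bd, WW$)
  ε-move, top W: go to q_4, push W → (q_4, bd, WW$)
  ε-move, top W: go to q_3, push WW → (q_3, bd, WWW$)
  ε-move, top W: go to q_0, push ε → (q_0, bd, WW$)
  read b, top W: go to q_1, push WW → (q_1, d, WWW$)
  read d, top W: go to q_2, push WW → (q_2, ε, WWWW$)
  ε-move, top W: go to q_4, push W → (q_4, ε, WWWW$)
  ε-move, top W: go to q_3, push WW → (q_3, ε, WWWWW$)
  ε-move, top W: go to q_0, push ε → (q_0, ε, WWWW$)
All input consumed; M is in state q_0.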